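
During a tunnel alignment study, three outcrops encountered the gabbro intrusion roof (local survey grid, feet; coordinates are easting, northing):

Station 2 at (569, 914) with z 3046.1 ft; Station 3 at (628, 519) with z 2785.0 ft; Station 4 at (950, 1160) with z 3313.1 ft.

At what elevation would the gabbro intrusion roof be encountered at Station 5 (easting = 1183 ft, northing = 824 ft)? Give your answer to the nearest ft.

Let the plane be z = a·easting + b·northing + c.
Station 3−Station 2: 59a − 395b = −261.1;  Station 4−Station 2: 381a + 246b = 267.
Solving gives a = 0.24989, b = 0.69834.
Then c = 3046.1 − a·569 − b·914 = 2265.63.
At (1183, 824): z = 295.6 + 575.4 + 2265.63 = 3136.7 ft.

3137 ft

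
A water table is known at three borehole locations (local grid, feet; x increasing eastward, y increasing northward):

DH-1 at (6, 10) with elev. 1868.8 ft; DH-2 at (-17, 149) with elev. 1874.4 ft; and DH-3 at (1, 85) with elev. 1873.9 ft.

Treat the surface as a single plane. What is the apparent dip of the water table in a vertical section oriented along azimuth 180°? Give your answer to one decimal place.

Let the plane be z = a·x + b·y + c.
DH-2−DH-1: −23a + 139b = 5.6;  DH-3−DH-1: −5a + 75b = 5.1.
Solving gives a = 0.28049, b = 0.08670.
Unit vector along 180° is (sin 180°, cos 180°) = (0.0000, -1.0000).
Slope in that direction = a·(0.0000) + b·(-1.0000) = −0.08670.
Apparent dip = arctan|0.08670| = 5.0° (true dip is 16.4°, so apparent ≤ true as expected).

5.0°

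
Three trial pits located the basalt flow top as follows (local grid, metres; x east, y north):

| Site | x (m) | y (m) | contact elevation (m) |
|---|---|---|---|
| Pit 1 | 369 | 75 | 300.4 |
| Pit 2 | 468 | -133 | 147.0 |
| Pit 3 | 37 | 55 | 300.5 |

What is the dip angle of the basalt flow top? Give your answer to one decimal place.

Two edge vectors: Pit 1→Pit 2 = (99, -208, -153.4), Pit 1→Pit 3 = (-332, -20, 0.1).
Normal n = (Pit 1→Pit 2) × (Pit 1→Pit 3) = (-3088.8, 50918.9, -71036).
So ∂z/∂x = −n_x/n_z = −0.04348 and ∂z/∂y = −n_y/n_z = 0.71680.
Gradient magnitude |∇z| = √(a² + b²) = √(0.00189 + 0.51381) = 0.71812.
True dip = arctan(0.71812) = 35.7°, dipping toward S (azimuth ≈ 177°).

35.7°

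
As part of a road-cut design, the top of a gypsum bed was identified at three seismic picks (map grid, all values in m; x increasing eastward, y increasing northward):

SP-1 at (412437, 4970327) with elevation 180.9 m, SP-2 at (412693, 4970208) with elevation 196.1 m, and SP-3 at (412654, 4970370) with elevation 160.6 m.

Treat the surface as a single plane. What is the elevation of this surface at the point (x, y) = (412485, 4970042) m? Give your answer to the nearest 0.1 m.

244.3 m

Let the plane be z = a·x + b·y + c.
SP-2−SP-1: 256a − 119b = 15.2;  SP-3−SP-1: 217a + 43b = −20.3.
Solving gives a = −0.047842850, b = −0.230653526.
Then c = 180.9 − a·412437 − b·4970327 = 1166336.51.
At (412485, 4970042): z = −19734.5 − 1146357.7 + 1166336.51 = 244.3 m.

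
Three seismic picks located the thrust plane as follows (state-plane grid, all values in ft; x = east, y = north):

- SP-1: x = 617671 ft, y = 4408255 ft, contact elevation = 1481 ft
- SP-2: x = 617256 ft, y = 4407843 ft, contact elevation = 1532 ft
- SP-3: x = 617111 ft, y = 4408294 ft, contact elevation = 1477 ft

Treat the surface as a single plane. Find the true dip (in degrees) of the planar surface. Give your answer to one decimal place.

Two edge vectors: SP-1→SP-2 = (-415, -412, 51), SP-1→SP-3 = (-560, 39, -4).
Normal n = (SP-1→SP-2) × (SP-1→SP-3) = (-341, -30220, -246905).
So ∂z/∂x = −n_x/n_z = −0.00138 and ∂z/∂y = −n_y/n_z = −0.12240.
Gradient magnitude |∇z| = √(a² + b²) = √(0.00000 + 0.01498) = 0.12240.
True dip = arctan(0.12240) = 7.0°, dipping toward N (azimuth ≈ 001°).

7.0°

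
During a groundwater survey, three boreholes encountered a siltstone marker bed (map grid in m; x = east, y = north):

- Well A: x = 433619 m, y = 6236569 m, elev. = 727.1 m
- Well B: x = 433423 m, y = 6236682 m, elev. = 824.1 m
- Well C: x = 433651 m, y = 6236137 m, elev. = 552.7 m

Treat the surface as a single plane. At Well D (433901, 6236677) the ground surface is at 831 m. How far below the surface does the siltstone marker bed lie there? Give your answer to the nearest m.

Two edge vectors: Well A→Well B = (-196, 113, 97), Well A→Well C = (32, -432, -174.4).
Normal n = (Well A→Well B) × (Well A→Well C) = (22196.8, -31078.4, 81056).
So ∂z/∂x = −n_x/n_z = −0.27384524 and ∂z/∂y = −n_y/n_z = 0.38341887.
Intercept c from Well A: 727.1 + 118744.50 − 2391218.24 = −2271746.64.
At (433901, 6236677): z_contact = −118821.7 + 2391259.7 − 2271746.64 = 691.3 m.
Depth below ground = 831 − 691.3 = 140 m.

140 m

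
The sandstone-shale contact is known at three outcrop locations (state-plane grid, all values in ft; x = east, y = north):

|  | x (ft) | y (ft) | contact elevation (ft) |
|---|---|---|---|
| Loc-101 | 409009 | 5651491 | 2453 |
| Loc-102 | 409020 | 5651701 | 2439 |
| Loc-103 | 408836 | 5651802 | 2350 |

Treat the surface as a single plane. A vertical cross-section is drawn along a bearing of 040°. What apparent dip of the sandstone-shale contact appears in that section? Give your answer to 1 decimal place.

11.9°

Let the plane be z = a·x + b·y + c.
Loc-102−Loc-101: 11a + 210b = −14;  Loc-103−Loc-101: −173a + 311b = −103.
Solving gives a = 0.43461, b = −0.08943.
Unit vector along 040° is (sin 40°, cos 40°) = (0.6428, 0.7660).
Slope in that direction = a·(0.6428) + b·(0.7660) = 0.21085.
Apparent dip = arctan|0.21085| = 11.9° (true dip is 23.9°, so apparent ≤ true as expected).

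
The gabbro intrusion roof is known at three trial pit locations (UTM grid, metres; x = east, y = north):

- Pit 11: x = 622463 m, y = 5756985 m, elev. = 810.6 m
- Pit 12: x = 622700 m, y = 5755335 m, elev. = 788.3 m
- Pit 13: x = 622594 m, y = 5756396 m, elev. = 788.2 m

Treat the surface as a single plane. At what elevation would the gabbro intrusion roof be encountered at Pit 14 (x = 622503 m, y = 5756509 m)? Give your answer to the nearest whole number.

Let the plane be z = a·x + b·y + c.
Pit 12−Pit 11: 237a − 1650b = −22.3;  Pit 13−Pit 11: 131a − 589b = −22.4.
Solving gives a = −0.31120995, b = −0.03118591.
Then c = 810.6 − a·622463 − b·5756985 = 374064.12.
At (622503, 5756509): z = −193729.1 − 179522.0 + 374064.12 = 813.0 m.

813 m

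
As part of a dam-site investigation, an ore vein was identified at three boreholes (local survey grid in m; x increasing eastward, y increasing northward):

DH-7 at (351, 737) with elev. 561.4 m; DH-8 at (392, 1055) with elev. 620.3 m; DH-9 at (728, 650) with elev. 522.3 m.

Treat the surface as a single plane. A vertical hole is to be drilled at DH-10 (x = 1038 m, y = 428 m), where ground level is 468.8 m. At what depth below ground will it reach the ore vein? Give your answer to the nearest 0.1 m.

7.7 m

Two edge vectors: DH-7→DH-8 = (41, 318, 58.9), DH-7→DH-9 = (377, -87, -39.1).
Normal n = (DH-7→DH-8) × (DH-7→DH-9) = (-7309.5, 23808.4, -123453).
So ∂z/∂x = −n_x/n_z = −0.059209 and ∂z/∂y = −n_y/n_z = 0.192854.
Intercept c from DH-7: 561.4 + 20.78 − 142.13 = 440.05.
At (1038, 428): z_contact = −61.46 + 82.54 + 440.05 = 461.13 m.
Depth below ground = 468.8 − 461.13 = 7.7 m.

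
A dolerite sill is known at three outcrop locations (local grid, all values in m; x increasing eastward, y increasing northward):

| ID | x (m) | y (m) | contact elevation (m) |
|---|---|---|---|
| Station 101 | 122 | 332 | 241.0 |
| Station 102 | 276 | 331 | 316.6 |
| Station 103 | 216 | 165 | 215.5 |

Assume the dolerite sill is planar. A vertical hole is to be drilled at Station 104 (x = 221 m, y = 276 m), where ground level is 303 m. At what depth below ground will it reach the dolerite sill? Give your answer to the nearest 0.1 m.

Let the plane be z = a·x + b·y + c.
Station 102−Station 101: 154a − 1b = 75.6;  Station 103−Station 101: 94a − 167b = −25.5.
Solving gives a = 0.49371, b = 0.43059.
Then c = 241 − a·122 − b·332 = 37.81.
At (221, 276): z_contact = 109.11 + 118.84 + 37.81 = 265.76 m.
Depth below ground = 303 − 265.76 = 37.2 m.

37.2 m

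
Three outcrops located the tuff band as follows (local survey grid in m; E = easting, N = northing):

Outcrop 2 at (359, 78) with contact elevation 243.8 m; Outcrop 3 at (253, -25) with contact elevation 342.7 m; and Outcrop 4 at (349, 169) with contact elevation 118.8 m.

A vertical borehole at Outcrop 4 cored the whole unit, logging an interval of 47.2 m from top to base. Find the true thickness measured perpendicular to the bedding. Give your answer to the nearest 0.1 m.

Let the plane be z = a·E + b·N + c.
Outcrop 3−Outcrop 2: −106a − 103b = 98.9;  Outcrop 4−Outcrop 2: −10a + 91b = −125.
Solving gives a = 0.36297, b = −1.33374.
|∇z| = √(a²+b²) = 1.38225, so dip δ = arctan(1.38225) = 54.12°.
True thickness = vertical thickness × cos δ = 47.2 × cos 54.12° = 27.7 m.

27.7 m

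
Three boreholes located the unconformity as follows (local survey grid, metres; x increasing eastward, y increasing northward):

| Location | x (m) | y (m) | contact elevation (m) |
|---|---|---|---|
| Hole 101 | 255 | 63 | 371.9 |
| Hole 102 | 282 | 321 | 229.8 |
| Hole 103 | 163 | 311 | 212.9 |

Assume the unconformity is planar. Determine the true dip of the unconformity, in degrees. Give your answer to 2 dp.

Let the plane be z = a·x + b·y + c.
Hole 102−Hole 101: 27a + 258b = −142.1;  Hole 103−Hole 101: −92a + 248b = −159.
Solving gives a = 0.18997, b = −0.57066.
Gradient magnitude |∇z| = √(a² + b²) = √(0.03609 + 0.32565) = 0.60145.
True dip = arctan(0.60145) = 31.02°, dipping toward NNW (azimuth ≈ 342°).

31.02°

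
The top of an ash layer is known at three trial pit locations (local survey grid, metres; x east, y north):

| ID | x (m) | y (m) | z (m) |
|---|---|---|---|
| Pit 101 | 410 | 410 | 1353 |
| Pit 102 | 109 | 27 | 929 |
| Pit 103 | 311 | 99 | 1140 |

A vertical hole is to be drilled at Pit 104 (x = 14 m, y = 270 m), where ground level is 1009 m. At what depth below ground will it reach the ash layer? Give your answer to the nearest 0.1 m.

69.2 m

Two edge vectors: Pit 101→Pit 102 = (-301, -383, -424), Pit 101→Pit 103 = (-99, -311, -213).
Normal n = (Pit 101→Pit 102) × (Pit 101→Pit 103) = (-50285, -22137, 55694).
So ∂z/∂x = −n_x/n_z = 0.90288 and ∂z/∂y = −n_y/n_z = 0.39748.
Intercept c from Pit 101: 1353 − 370.18 − 162.96 = 819.85.
At (14, 270): z_contact = 12.64 + 107.32 + 819.85 = 939.81 m.
Depth below ground = 1009 − 939.81 = 69.2 m.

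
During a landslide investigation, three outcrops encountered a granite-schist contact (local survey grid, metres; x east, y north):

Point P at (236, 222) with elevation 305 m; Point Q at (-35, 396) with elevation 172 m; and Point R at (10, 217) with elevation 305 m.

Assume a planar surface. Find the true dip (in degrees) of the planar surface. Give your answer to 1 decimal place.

36.5°

Two edge vectors: Point P→Point Q = (-271, 174, -133), Point P→Point R = (-226, -5, 0).
Normal n = (Point P→Point Q) × (Point P→Point R) = (-665, 30058, 40679).
So ∂z/∂x = −n_x/n_z = 0.01635 and ∂z/∂y = −n_y/n_z = −0.73891.
Gradient magnitude |∇z| = √(a² + b²) = √(0.00027 + 0.54598) = 0.73909.
True dip = arctan(0.73909) = 36.5°, dipping toward N (azimuth ≈ 359°).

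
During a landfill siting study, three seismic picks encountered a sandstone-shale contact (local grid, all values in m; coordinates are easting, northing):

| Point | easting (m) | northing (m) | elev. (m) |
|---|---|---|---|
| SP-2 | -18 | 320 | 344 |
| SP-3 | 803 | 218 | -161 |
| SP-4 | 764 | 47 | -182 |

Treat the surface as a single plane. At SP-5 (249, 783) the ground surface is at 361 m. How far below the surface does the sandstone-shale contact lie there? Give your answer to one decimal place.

Let the plane be z = a·easting + b·northing + c.
SP-3−SP-2: 821a − 102b = −505;  SP-4−SP-2: 782a − 273b = −526.
Solving gives a = −0.58332, b = 0.25584.
Then c = 344 − a·-18 − b·320 = 251.63.
At (249, 783): z_contact = −145.25 + 200.33 + 251.63 = 306.71 m.
Depth below ground = 361 − 306.71 = 54.3 m.

54.3 m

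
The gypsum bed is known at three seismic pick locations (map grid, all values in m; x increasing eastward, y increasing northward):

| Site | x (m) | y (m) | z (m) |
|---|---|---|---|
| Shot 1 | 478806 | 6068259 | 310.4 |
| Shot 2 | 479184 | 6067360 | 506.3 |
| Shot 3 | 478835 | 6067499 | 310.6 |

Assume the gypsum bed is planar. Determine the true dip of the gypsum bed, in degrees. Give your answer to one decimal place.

Let the plane be z = a·x + b·y + c.
Shot 2−Shot 1: 378a − 899b = 195.9;  Shot 3−Shot 1: 29a − 760b = 0.2.
Solving gives a = 0.56929, b = 0.02146.
Gradient magnitude |∇z| = √(a² + b²) = √(0.32409 + 0.00046) = 0.56970.
True dip = arctan(0.56970) = 29.7°, dipping toward W (azimuth ≈ 268°).

29.7°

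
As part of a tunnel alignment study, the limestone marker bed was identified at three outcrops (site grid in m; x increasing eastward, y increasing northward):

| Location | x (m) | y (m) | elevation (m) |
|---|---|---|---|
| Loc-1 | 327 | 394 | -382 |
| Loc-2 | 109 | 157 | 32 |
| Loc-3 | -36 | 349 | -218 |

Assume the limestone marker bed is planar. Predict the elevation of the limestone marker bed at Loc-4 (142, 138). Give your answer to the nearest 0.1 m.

Two edge vectors: Loc-1→Loc-2 = (-218, -237, 414), Loc-1→Loc-3 = (-363, -45, 164).
Normal n = (Loc-1→Loc-2) × (Loc-1→Loc-3) = (-20238, -114530, -76221).
So ∂z/∂x = −n_x/n_z = −0.26552 and ∂z/∂y = −n_y/n_z = −1.50260.
Intercept c from Loc-1: -382 + 86.82 + 592.03 = 296.85.
At (142, 138): z = −37.7 − 207.4 + 296.85 = 51.8 m.

51.8 m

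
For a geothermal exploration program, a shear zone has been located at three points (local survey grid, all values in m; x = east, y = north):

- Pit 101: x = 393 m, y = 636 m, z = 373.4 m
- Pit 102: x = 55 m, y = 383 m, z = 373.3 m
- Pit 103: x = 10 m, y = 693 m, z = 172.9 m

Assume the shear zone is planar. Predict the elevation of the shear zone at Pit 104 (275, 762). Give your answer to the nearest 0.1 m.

Let the plane be z = a·x + b·y + c.
Pit 102−Pit 101: −338a − 253b = −0.1;  Pit 103−Pit 101: −383a + 57b = −200.5.
Solving gives a = 0.43673, b = −0.58306.
Then c = 373.4 − a·393 − b·636 = 572.59.
At (275, 762): z = 120.1 − 444.3 + 572.59 = 248.4 m.

248.4 m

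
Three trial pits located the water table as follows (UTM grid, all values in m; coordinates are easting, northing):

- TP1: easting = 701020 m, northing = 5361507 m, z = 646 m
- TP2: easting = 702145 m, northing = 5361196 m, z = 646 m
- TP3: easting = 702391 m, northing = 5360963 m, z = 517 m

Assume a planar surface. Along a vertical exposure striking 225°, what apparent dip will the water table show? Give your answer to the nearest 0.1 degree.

Two edge vectors: TP1→TP2 = (1125, -311, 0), TP1→TP3 = (1371, -544, -129).
Normal n = (TP1→TP2) × (TP1→TP3) = (40119, 145125, -185619).
So ∂z/∂easting = −n_x/n_z = 0.21614 and ∂z/∂northing = −n_y/n_z = 0.78184.
Unit vector along 225° is (sin 225°, cos 225°) = (-0.7071, -0.7071).
Slope in that direction = a·(-0.7071) + b·(-0.7071) = −0.70568.
Apparent dip = arctan|0.70568| = 35.2° (true dip is 39.0°, so apparent ≤ true as expected).

35.2°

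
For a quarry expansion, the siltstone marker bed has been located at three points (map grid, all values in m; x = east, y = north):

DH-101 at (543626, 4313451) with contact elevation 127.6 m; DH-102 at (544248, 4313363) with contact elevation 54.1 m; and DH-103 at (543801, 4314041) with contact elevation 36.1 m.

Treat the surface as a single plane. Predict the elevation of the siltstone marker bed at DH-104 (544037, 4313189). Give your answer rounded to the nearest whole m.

Two edge vectors: DH-101→DH-102 = (622, -88, -73.5), DH-101→DH-103 = (175, 590, -91.5).
Normal n = (DH-101→DH-102) × (DH-101→DH-103) = (51417, 44050.5, 382380).
So ∂z/∂x = −n_x/n_z = −0.13446571 and ∂z/∂y = −n_y/n_z = −0.11520085.
Intercept c from DH-101: 127.6 + 73099.06 + 496913.21 = 570139.87.
At (544037, 4313189): z = −73154.3 − 496883.0 + 570139.87 = 102.5 m.

103 m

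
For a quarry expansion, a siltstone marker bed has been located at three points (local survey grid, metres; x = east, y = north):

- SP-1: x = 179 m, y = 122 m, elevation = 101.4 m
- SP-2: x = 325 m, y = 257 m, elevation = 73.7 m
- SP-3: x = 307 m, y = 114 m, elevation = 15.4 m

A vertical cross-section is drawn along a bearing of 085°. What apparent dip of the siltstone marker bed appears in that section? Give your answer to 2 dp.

30.81°

Two edge vectors: SP-1→SP-2 = (146, 135, -27.7), SP-1→SP-3 = (128, -8, -86).
Normal n = (SP-1→SP-2) × (SP-1→SP-3) = (-11831.6, 9010.4, -18448).
So ∂z/∂x = −n_x/n_z = −0.64135 and ∂z/∂y = −n_y/n_z = 0.48842.
Unit vector along 085° is (sin 85°, cos 85°) = (0.9962, 0.0872).
Slope in that direction = a·(0.9962) + b·(0.0872) = −0.59634.
Apparent dip = arctan|0.59634| = 30.81° (true dip is 38.9°, so apparent ≤ true as expected).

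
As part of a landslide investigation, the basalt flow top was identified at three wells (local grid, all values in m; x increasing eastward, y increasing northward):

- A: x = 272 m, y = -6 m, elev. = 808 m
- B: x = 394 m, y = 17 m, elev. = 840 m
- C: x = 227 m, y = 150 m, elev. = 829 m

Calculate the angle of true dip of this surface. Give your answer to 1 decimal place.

16.7°

Two edge vectors: A→B = (122, 23, 32), A→C = (-45, 156, 21).
Normal n = (A→B) × (A→C) = (-4509, -4002, 20067).
So ∂z/∂x = −n_x/n_z = 0.22470 and ∂z/∂y = −n_y/n_z = 0.19943.
Gradient magnitude |∇z| = √(a² + b²) = √(0.05049 + 0.03977) = 0.30044.
True dip = arctan(0.30044) = 16.7°, dipping toward SW (azimuth ≈ 228°).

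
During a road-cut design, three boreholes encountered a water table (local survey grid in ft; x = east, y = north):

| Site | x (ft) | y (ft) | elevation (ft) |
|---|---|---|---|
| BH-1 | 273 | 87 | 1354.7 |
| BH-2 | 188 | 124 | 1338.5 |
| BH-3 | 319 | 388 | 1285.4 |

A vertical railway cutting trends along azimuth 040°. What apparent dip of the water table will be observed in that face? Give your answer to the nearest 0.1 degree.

7.5°

Let the plane be z = a·x + b·y + c.
BH-2−BH-1: −85a + 37b = −16.2;  BH-3−BH-1: 46a + 301b = −69.3.
Solving gives a = 0.08473, b = −0.24318.
Unit vector along 040° is (sin 40°, cos 40°) = (0.6428, 0.7660).
Slope in that direction = a·(0.6428) + b·(0.7660) = −0.13182.
Apparent dip = arctan|0.13182| = 7.5° (true dip is 14.4°, so apparent ≤ true as expected).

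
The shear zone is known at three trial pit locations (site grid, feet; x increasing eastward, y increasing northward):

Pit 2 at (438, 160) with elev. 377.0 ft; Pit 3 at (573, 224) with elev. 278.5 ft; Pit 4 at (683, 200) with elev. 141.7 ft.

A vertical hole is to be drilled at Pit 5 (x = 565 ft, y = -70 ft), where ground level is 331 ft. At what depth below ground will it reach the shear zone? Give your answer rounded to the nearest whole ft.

Two edge vectors: Pit 2→Pit 3 = (135, 64, -98.5), Pit 2→Pit 4 = (245, 40, -235.3).
Normal n = (Pit 2→Pit 3) × (Pit 2→Pit 4) = (-11119.2, 7633, -10280).
So ∂z/∂x = −n_x/n_z = −1.08163 and ∂z/∂y = −n_y/n_z = 0.74251.
Intercept c from Pit 2: 377 + 473.76 − 118.80 = 731.95.
At (565, -70): z_contact = −611.1 − 52.0 + 731.95 = 68.9 ft.
Depth below ground = 331 − 68.9 = 262 ft.

262 ft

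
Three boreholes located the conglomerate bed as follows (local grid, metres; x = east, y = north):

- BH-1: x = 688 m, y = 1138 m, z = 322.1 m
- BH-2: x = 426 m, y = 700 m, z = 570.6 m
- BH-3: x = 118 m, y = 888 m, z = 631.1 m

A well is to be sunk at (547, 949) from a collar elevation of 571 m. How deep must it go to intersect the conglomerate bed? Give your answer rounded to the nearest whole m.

Let the plane be z = a·x + b·y + c.
BH-2−BH-1: −262a − 438b = 248.5;  BH-3−BH-1: −570a − 250b = 309.
Solving gives a = −0.39757, b = −0.32953.
Then c = 322.1 − a·688 − b·1138 = 970.64.
At (547, 949): z_contact = −217.5 − 312.7 + 970.64 = 440.4 m.
Depth below ground = 571 − 440.4 = 131 m.

131 m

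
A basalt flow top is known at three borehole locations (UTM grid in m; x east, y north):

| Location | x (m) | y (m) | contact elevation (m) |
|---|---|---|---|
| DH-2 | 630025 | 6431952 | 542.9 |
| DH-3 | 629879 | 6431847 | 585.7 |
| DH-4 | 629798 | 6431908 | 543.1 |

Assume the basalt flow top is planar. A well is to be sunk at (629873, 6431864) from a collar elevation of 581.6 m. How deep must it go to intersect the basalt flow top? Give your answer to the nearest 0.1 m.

Let the plane be z = a·x + b·y + c.
DH-3−DH-2: −146a − 105b = 42.8;  DH-4−DH-2: −227a − 44b = 0.2.
Solving gives a = 0.106955373, b = −0.556337947.
Then c = 542.9 − a·630025 − b·6431952 = 3511497.31.
At (629873, 6431864): z_contact = 67368.30 − 3578290.01 + 3511497.31 = 575.60 m.
Depth below ground = 581.6 − 575.60 = 6.0 m.

6.0 m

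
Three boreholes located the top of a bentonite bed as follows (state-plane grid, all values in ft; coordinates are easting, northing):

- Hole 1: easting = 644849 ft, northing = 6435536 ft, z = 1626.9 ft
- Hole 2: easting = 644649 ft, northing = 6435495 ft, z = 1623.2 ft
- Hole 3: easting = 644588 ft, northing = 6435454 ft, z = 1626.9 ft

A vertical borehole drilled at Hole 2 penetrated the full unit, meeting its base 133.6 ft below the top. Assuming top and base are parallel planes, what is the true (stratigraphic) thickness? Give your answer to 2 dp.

Two edge vectors: Hole 1→Hole 2 = (-200, -41, -3.7), Hole 1→Hole 3 = (-261, -82, 0).
Normal n = (Hole 1→Hole 2) × (Hole 1→Hole 3) = (-303.4, 965.7, 5699).
So ∂z/∂easting = −n_x/n_z = 0.05324 and ∂z/∂northing = −n_y/n_z = −0.16945.
|∇z| = √(a²+b²) = 0.17762, so dip δ = arctan(0.17762) = 10.07°.
True thickness = vertical thickness × cos δ = 133.6 × cos 10.07° = 131.54 ft.

131.54 ft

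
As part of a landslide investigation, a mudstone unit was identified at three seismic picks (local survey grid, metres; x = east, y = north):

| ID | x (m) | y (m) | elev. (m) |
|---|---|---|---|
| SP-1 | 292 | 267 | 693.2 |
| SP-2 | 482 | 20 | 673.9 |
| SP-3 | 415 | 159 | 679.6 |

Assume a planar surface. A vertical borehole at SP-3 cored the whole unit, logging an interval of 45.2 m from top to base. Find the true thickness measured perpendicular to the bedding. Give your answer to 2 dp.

44.82 m

Let the plane be z = a·x + b·y + c.
SP-2−SP-1: 190a − 247b = −19.3;  SP-3−SP-1: 123a − 108b = −13.6.
Solving gives a = −0.12928, b = −0.02131.
|∇z| = √(a²+b²) = 0.13102, so dip δ = arctan(0.13102) = 7.46°.
True thickness = vertical thickness × cos δ = 45.2 × cos 7.46° = 44.82 m.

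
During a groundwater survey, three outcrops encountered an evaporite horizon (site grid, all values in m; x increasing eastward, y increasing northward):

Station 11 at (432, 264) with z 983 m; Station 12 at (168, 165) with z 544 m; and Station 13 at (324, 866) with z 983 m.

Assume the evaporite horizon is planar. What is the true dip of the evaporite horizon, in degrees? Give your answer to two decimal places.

57.72°

Let the plane be z = a·x + b·y + c.
Station 12−Station 11: −264a − 99b = −439;  Station 13−Station 11: −108a + 602b = 0.
Solving gives a = 1.55806, b = 0.27952.
Gradient magnitude |∇z| = √(a² + b²) = √(2.42755 + 0.07813) = 1.58293.
True dip = arctan(1.58293) = 57.72°, dipping toward W (azimuth ≈ 260°).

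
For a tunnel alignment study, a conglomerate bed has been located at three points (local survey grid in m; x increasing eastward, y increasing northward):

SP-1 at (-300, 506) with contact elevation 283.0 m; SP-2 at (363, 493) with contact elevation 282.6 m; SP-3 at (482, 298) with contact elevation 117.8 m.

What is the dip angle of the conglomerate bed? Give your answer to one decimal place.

Two edge vectors: SP-1→SP-2 = (663, -13, -0.4), SP-1→SP-3 = (782, -208, -165.2).
Normal n = (SP-1→SP-2) × (SP-1→SP-3) = (2064.4, 109214.8, -127738).
So ∂z/∂x = −n_x/n_z = 0.01616 and ∂z/∂y = −n_y/n_z = 0.85499.
Gradient magnitude |∇z| = √(a² + b²) = √(0.00026 + 0.73101) = 0.85514.
True dip = arctan(0.85514) = 40.5°, dipping toward S (azimuth ≈ 181°).

40.5°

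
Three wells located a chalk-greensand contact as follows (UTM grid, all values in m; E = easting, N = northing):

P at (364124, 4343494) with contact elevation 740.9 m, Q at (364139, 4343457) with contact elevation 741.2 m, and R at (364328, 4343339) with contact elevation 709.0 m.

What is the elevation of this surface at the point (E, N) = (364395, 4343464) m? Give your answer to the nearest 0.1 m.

680.3 m

Two edge vectors: P→Q = (15, -37, 0.3), P→R = (204, -155, -31.9).
Normal n = (P→Q) × (P→R) = (1226.8, 539.7, 5223).
So ∂z/∂E = −n_x/n_z = −0.234884166 and ∂z/∂N = −n_y/n_z = −0.103331419.
Intercept c from P: 740.9 + 85526.96 + 448819.40 = 535087.26.
At (364395, 4343464): z = −85590.6 − 448816.3 + 535087.26 = 680.3 m.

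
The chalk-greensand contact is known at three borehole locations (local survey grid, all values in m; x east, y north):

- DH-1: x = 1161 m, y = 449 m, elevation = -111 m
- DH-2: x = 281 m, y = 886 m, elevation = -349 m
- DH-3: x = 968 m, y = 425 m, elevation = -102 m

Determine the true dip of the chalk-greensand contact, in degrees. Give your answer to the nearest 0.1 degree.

27.1°

Two edge vectors: DH-1→DH-2 = (-880, 437, -238), DH-1→DH-3 = (-193, -24, 9).
Normal n = (DH-1→DH-2) × (DH-1→DH-3) = (-1779, 53854, 105461).
So ∂z/∂x = −n_x/n_z = 0.01687 and ∂z/∂y = −n_y/n_z = −0.51065.
Gradient magnitude |∇z| = √(a² + b²) = √(0.00028 + 0.26077) = 0.51093.
True dip = arctan(0.51093) = 27.1°, dipping toward N (azimuth ≈ 358°).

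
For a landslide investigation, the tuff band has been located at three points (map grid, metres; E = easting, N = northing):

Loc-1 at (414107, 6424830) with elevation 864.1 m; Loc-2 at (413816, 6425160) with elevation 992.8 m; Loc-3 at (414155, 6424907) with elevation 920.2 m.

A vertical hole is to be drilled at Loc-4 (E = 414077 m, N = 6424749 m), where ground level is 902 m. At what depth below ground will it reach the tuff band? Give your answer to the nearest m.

Let the plane be z = a·E + b·N + c.
Loc-2−Loc-1: −291a + 330b = 128.7;  Loc-3−Loc-1: 48a + 77b = 56.1.
Solving gives a = 0.22493529, b = 0.58835203.
Then c = 864.1 − a·414107 − b·6424830 = −3872344.94.
At (414077, 6424749): z_contact = 93140.5 + 3780014.1 − 3872344.94 = 809.7 m.
Depth below ground = 902 − 809.7 = 92 m.

92 m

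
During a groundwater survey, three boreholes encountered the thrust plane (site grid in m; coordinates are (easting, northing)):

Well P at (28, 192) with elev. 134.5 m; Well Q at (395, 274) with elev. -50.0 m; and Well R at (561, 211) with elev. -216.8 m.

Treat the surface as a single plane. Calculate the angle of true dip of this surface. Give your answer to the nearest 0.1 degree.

47.2°

Two edge vectors: Well P→Well Q = (367, 82, -184.5), Well P→Well R = (533, 19, -351.3).
Normal n = (Well P→Well Q) × (Well P→Well R) = (-25301.1, 30588.6, -36733).
So ∂z/∂E = −n_x/n_z = −0.68878 and ∂z/∂N = −n_y/n_z = 0.83273.
Gradient magnitude |∇z| = √(a² + b²) = √(0.47442 + 0.69344) = 1.08068.
True dip = arctan(1.08068) = 47.2°, dipping toward SE (azimuth ≈ 140°).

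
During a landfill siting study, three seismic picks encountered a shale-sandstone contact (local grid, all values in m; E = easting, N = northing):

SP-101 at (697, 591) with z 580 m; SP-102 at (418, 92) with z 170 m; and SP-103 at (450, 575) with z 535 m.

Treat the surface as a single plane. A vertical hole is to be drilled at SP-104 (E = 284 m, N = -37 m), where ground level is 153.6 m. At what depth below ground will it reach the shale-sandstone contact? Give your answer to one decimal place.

Two edge vectors: SP-101→SP-102 = (-279, -499, -410), SP-101→SP-103 = (-247, -16, -45).
Normal n = (SP-101→SP-102) × (SP-101→SP-103) = (15895, 88715, -118789).
So ∂z/∂E = −n_x/n_z = 0.13381 and ∂z/∂N = −n_y/n_z = 0.74683.
Intercept c from SP-101: 580 − 93.26 − 441.38 = 45.36.
At (284, -37): z_contact = 38.00 − 27.63 + 45.36 = 55.73 m.
Depth below ground = 153.6 − 55.73 = 97.9 m.

97.9 m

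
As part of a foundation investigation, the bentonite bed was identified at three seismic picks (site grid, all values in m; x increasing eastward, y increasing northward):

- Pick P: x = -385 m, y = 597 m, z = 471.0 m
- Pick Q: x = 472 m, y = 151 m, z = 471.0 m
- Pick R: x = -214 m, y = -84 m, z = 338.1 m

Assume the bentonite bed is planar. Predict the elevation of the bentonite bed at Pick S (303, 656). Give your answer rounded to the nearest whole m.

565 m

Let the plane be z = a·x + b·y + c.
Pick Q−Pick P: 857a − 446b = 0;  Pick R−Pick P: 171a − 681b = −132.9.
Solving gives a = 0.11683, b = 0.22449.
Then c = 471 − a·-385 − b·597 = 381.96.
At (303, 656): z = 35.4 + 147.3 + 381.96 = 564.6 m.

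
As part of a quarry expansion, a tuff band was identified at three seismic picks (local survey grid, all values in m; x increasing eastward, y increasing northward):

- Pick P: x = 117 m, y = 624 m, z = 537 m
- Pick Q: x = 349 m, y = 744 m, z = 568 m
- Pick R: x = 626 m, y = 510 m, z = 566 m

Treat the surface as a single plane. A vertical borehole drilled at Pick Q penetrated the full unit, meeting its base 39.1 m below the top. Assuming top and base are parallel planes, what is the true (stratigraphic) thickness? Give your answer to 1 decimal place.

Let the plane be z = a·x + b·y + c.
Pick Q−Pick P: 232a + 120b = 31;  Pick R−Pick P: 509a − 114b = 29.
Solving gives a = 0.08013, b = 0.10341.
|∇z| = √(a²+b²) = 0.13082, so dip δ = arctan(0.13082) = 7.45°.
True thickness = vertical thickness × cos δ = 39.1 × cos 7.45° = 38.8 m.

38.8 m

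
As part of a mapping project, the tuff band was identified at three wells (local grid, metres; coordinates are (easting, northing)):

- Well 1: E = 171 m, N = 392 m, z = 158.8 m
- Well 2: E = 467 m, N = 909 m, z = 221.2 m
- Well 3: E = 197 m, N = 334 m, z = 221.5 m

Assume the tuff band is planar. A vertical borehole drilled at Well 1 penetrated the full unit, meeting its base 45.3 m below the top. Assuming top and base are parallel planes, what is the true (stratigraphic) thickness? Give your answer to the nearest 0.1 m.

27.6 m

Two edge vectors: Well 1→Well 2 = (296, 517, 62.4), Well 1→Well 3 = (26, -58, 62.7).
Normal n = (Well 1→Well 2) × (Well 1→Well 3) = (36035.1, -16936.8, -30610).
So ∂z/∂E = −n_x/n_z = 1.17723 and ∂z/∂N = −n_y/n_z = −0.55331.
|∇z| = √(a²+b²) = 1.30078, so dip δ = arctan(1.30078) = 52.45°.
True thickness = vertical thickness × cos δ = 45.3 × cos 52.45° = 27.6 m.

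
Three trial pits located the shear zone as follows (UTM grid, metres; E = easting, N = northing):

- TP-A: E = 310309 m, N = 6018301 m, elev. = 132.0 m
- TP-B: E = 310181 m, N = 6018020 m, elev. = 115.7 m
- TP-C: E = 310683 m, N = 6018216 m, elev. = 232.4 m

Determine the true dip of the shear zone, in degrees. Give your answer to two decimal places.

Let the plane be z = a·E + b·N + c.
TP-B−TP-A: −128a − 281b = −16.3;  TP-C−TP-A: 374a − 85b = 100.4.
Solving gives a = 0.25521, b = −0.05825.
Gradient magnitude |∇z| = √(a² + b²) = √(0.06513 + 0.00339) = 0.26177.
True dip = arctan(0.26177) = 14.67°, dipping toward WNW (azimuth ≈ 283°).

14.67°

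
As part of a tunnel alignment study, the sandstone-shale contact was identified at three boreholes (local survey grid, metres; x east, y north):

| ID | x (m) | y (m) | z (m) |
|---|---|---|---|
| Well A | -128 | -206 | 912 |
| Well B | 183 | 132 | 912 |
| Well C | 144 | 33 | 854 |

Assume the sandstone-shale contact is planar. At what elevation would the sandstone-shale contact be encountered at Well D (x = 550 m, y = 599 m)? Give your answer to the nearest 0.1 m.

981.8 m

Let the plane be z = a·x + b·y + c.
Well B−Well A: 311a + 338b = 0;  Well C−Well A: 272a + 239b = −58.
Solving gives a = −1.11342, b = 1.02448.
Then c = 912 − a·-128 − b·-206 = 980.52.
At (550, 599): z = −612.4 + 613.7 + 980.52 = 981.8 m.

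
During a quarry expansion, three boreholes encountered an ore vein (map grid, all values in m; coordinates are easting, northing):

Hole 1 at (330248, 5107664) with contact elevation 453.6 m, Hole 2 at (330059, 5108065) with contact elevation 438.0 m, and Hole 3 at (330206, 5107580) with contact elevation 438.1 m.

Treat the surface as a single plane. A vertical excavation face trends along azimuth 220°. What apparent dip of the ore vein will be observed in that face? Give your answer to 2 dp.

Two edge vectors: Hole 1→Hole 2 = (-189, 401, -15.6), Hole 1→Hole 3 = (-42, -84, -15.5).
Normal n = (Hole 1→Hole 2) × (Hole 1→Hole 3) = (-7525.9, -2274.3, 32718).
So ∂z/∂easting = −n_x/n_z = 0.23002 and ∂z/∂northing = −n_y/n_z = 0.06951.
Unit vector along 220° is (sin 220°, cos 220°) = (-0.6428, -0.7660).
Slope in that direction = a·(-0.6428) + b·(-0.7660) = −0.20111.
Apparent dip = arctan|0.20111| = 11.37° (true dip is 13.5°, so apparent ≤ true as expected).

11.37°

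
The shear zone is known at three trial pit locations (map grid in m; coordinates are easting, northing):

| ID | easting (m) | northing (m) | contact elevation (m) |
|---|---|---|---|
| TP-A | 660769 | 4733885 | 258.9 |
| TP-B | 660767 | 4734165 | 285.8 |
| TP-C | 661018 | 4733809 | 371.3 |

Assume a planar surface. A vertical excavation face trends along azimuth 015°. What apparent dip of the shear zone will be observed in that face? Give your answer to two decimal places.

12.45°

Two edge vectors: TP-A→TP-B = (-2, 280, 26.9), TP-A→TP-C = (249, -76, 112.4).
Normal n = (TP-A→TP-B) × (TP-A→TP-C) = (33516.4, 6922.9, -69568).
So ∂z/∂easting = −n_x/n_z = 0.48178 and ∂z/∂northing = −n_y/n_z = 0.09951.
Unit vector along 015° is (sin 15°, cos 15°) = (0.2588, 0.9659).
Slope in that direction = a·(0.2588) + b·(0.9659) = 0.22082.
Apparent dip = arctan|0.22082| = 12.45° (true dip is 26.2°, so apparent ≤ true as expected).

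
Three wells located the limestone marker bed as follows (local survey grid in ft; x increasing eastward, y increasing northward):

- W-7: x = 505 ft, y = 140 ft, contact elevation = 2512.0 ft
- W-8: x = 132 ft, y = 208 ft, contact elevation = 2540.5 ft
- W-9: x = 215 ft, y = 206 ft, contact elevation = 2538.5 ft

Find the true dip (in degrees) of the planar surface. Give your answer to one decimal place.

18.3°

Two edge vectors: W-7→W-8 = (-373, 68, 28.5), W-7→W-9 = (-290, 66, 26.5).
Normal n = (W-7→W-8) × (W-7→W-9) = (-79, 1619.5, -4898).
So ∂z/∂x = −n_x/n_z = −0.01613 and ∂z/∂y = −n_y/n_z = 0.33065.
Gradient magnitude |∇z| = √(a² + b²) = √(0.00026 + 0.10933) = 0.33104.
True dip = arctan(0.33104) = 18.3°, dipping toward S (azimuth ≈ 177°).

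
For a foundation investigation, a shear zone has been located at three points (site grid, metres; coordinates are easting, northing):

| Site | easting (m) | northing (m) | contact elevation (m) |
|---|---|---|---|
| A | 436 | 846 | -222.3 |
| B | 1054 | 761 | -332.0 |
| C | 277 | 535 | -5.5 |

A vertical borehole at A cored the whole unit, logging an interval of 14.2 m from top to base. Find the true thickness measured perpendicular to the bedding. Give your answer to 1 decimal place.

Let the plane be z = a·easting + b·northing + c.
B−A: 618a − 85b = −109.7;  C−A: −159a − 311b = 216.8.
Solving gives a = −0.25543, b = −0.56652.
|∇z| = √(a²+b²) = 0.62144, so dip δ = arctan(0.62144) = 31.86°.
True thickness = vertical thickness × cos δ = 14.2 × cos 31.86° = 12.1 m.

12.1 m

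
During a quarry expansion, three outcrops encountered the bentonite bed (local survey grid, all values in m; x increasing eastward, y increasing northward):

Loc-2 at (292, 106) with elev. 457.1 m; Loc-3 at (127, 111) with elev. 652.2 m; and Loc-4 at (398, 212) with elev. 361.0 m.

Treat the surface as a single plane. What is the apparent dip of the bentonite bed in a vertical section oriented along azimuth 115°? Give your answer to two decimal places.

Two edge vectors: Loc-2→Loc-3 = (-165, 5, 195.1), Loc-2→Loc-4 = (106, 106, -96.1).
Normal n = (Loc-2→Loc-3) × (Loc-2→Loc-4) = (-21161.1, 4824.1, -18020).
So ∂z/∂x = −n_x/n_z = −1.17431 and ∂z/∂y = −n_y/n_z = 0.26771.
Unit vector along 115° is (sin 115°, cos 115°) = (0.9063, -0.4226).
Slope in that direction = a·(0.9063) + b·(-0.4226) = −1.17743.
Apparent dip = arctan|1.17743| = 49.66° (true dip is 50.3°, so apparent ≤ true as expected).

49.66°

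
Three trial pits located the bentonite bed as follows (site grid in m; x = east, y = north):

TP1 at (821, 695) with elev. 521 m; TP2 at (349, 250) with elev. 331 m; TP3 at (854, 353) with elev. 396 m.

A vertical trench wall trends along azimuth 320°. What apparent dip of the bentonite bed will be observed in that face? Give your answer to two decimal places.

Two edge vectors: TP1→TP2 = (-472, -445, -190), TP1→TP3 = (33, -342, -125).
Normal n = (TP1→TP2) × (TP1→TP3) = (-9355, -65270, 176109).
So ∂z/∂x = −n_x/n_z = 0.05312 and ∂z/∂y = −n_y/n_z = 0.37062.
Unit vector along 320° is (sin 320°, cos 320°) = (-0.6428, 0.7660).
Slope in that direction = a·(-0.6428) + b·(0.7660) = 0.24977.
Apparent dip = arctan|0.24977| = 14.02° (true dip is 20.5°, so apparent ≤ true as expected).

14.02°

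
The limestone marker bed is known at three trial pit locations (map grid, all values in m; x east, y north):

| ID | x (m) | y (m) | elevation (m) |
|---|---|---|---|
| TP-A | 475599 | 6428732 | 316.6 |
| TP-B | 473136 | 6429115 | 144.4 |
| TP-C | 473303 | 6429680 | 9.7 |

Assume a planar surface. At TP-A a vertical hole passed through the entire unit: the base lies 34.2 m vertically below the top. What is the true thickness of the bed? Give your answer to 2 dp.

33.18 m

Two edge vectors: TP-A→TP-B = (-2463, 383, -172.2), TP-A→TP-C = (-2296, 948, -306.9).
Normal n = (TP-A→TP-B) × (TP-A→TP-C) = (45702.9, -360523.5, -1455556).
So ∂z/∂x = −n_x/n_z = 0.03140 and ∂z/∂y = −n_y/n_z = −0.24769.
|∇z| = √(a²+b²) = 0.24967, so dip δ = arctan(0.24967) = 14.02°.
True thickness = vertical thickness × cos δ = 34.2 × cos 14.02° = 33.18 m.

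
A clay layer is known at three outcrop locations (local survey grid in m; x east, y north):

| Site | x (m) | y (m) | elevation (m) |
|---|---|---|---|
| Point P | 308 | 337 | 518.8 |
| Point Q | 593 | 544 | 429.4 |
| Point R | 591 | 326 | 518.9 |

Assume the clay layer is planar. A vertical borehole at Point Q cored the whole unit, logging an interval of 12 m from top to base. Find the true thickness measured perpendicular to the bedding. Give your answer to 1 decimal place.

Let the plane be z = a·x + b·y + c.
Point Q−Point P: 285a + 207b = −89.4;  Point R−Point P: 283a − 11b = 0.1.
Solving gives a = −0.01560, b = −0.41041.
|∇z| = √(a²+b²) = 0.41070, so dip δ = arctan(0.41070) = 22.33°.
True thickness = vertical thickness × cos δ = 12 × cos 22.33° = 11.1 m.

11.1 m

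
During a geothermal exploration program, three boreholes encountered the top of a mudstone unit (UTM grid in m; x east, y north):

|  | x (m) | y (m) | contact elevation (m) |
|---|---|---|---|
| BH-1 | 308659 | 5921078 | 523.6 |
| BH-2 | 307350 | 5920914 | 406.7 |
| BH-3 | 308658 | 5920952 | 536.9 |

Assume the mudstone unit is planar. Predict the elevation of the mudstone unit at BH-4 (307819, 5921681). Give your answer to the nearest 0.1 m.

Let the plane be z = a·x + b·y + c.
BH-2−BH-1: −1309a − 164b = −116.9;  BH-3−BH-1: −1a − 126b = 13.3.
Solving gives a = 0.102631547, b = −0.106370092.
Then c = 523.6 − a·308659 − b·5921078 = 598671.06.
At (307819, 5921681): z = 31591.9 − 629889.8 + 598671.06 = 373.2 m.

373.2 m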